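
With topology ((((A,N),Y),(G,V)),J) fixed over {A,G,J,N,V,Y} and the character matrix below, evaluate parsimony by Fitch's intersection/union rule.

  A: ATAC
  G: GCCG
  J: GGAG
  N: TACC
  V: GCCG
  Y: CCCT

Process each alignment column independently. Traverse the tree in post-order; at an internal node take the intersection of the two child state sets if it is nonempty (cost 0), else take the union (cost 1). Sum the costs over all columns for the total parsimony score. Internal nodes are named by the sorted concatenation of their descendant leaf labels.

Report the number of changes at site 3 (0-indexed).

AN@0: {A} ∪ {T} = {A,T} (union, +1)
ANY@0: {A,T} ∪ {C} = {A,C,T} (union, +1)
GV@0: {G} ∩ {G} = {G} (intersection, +0)
AGNVY@0: {A,C,T} ∪ {G} = {A,C,G,T} (union, +1)
AGJNVY@0: {A,C,G,T} ∩ {G} = {G} (intersection, +0)
AN@1: {T} ∪ {A} = {A,T} (union, +1)
ANY@1: {A,T} ∪ {C} = {A,C,T} (union, +1)
GV@1: {C} ∩ {C} = {C} (intersection, +0)
AGNVY@1: {A,C,T} ∩ {C} = {C} (intersection, +0)
AGJNVY@1: {C} ∪ {G} = {C,G} (union, +1)
AN@2: {A} ∪ {C} = {A,C} (union, +1)
ANY@2: {A,C} ∩ {C} = {C} (intersection, +0)
GV@2: {C} ∩ {C} = {C} (intersection, +0)
AGNVY@2: {C} ∩ {C} = {C} (intersection, +0)
AGJNVY@2: {C} ∪ {A} = {A,C} (union, +1)
AN@3: {C} ∩ {C} = {C} (intersection, +0)
ANY@3: {C} ∪ {T} = {C,T} (union, +1)
GV@3: {G} ∩ {G} = {G} (intersection, +0)
AGNVY@3: {C,T} ∪ {G} = {C,G,T} (union, +1)
AGJNVY@3: {C,G,T} ∩ {G} = {G} (intersection, +0)
per-site changes: [3, 3, 2, 2]; total = 10

2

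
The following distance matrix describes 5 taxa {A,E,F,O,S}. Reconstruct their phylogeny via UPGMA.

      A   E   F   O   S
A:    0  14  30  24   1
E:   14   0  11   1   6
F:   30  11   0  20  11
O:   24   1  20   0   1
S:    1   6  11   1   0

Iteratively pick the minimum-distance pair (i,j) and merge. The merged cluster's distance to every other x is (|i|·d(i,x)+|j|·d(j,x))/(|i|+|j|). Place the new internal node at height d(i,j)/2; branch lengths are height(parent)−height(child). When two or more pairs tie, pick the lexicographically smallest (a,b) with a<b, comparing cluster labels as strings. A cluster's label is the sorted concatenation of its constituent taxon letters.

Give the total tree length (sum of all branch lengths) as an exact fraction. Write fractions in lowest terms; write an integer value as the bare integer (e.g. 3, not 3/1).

197/8

1. join A+S (d=1) ⇒ AS; edges |A|=1/2, |S|=1/2
  updated: d(AS,E)=10, d(AS,F)=41/2, d(AS,O)=25/2
2. join E+O (d=1) ⇒ EO; edges |E|=1/2, |O|=1/2
  updated: d(AS,EO)=45/4, d(EO,F)=31/2
3. join AS+EO (d=45/4) ⇒ AEOS; edges |AS|=41/8, |EO|=41/8
  updated: d(AEOS,F)=18
4. join AEOS+F (d=18) ⇒ AEFOS; edges |AEOS|=27/8, |F|=9
final tree: (((A:1/2,S:1/2):41/8,(E:1/2,O:1/2):41/8):27/8,F:9)
total length: 197/8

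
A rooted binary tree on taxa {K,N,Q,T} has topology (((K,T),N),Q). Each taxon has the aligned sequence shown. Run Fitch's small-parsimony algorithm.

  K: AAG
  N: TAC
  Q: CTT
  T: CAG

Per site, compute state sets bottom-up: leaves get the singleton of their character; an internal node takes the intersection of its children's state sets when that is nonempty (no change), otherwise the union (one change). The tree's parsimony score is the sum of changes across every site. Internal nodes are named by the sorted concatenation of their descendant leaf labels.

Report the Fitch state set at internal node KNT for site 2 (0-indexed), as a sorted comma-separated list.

KT@0: {A} ∪ {C} = {A,C} (union, +1)
KNT@0: {A,C} ∪ {T} = {A,C,T} (union, +1)
KNQT@0: {A,C,T} ∩ {C} = {C} (intersection, +0)
KT@1: {A} ∩ {A} = {A} (intersection, +0)
KNT@1: {A} ∩ {A} = {A} (intersection, +0)
KNQT@1: {A} ∪ {T} = {A,T} (union, +1)
KT@2: {G} ∩ {G} = {G} (intersection, +0)
KNT@2: {G} ∪ {C} = {C,G} (union, +1)
KNQT@2: {C,G} ∪ {T} = {C,G,T} (union, +1)
per-site changes: [2, 1, 2]; total = 5

C,G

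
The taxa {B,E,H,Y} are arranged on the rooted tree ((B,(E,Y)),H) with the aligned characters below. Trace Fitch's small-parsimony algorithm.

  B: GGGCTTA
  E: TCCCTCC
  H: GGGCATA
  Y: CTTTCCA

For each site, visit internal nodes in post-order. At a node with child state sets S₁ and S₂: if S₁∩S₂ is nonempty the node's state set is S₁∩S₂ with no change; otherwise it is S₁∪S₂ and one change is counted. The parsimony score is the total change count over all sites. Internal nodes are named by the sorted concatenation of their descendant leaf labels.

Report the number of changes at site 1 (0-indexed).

EY@0: {T} ∪ {C} = {C,T} (union, +1)
BEY@0: {G} ∪ {C,T} = {C,G,T} (union, +1)
BEHY@0: {C,G,T} ∩ {G} = {G} (intersection, +0)
EY@1: {C} ∪ {T} = {C,T} (union, +1)
BEY@1: {G} ∪ {C,T} = {C,G,T} (union, +1)
BEHY@1: {C,G,T} ∩ {G} = {G} (intersection, +0)
EY@2: {C} ∪ {T} = {C,T} (union, +1)
BEY@2: {G} ∪ {C,T} = {C,G,T} (union, +1)
BEHY@2: {C,G,T} ∩ {G} = {G} (intersection, +0)
EY@3: {C} ∪ {T} = {C,T} (union, +1)
BEY@3: {C} ∩ {C,T} = {C} (intersection, +0)
BEHY@3: {C} ∩ {C} = {C} (intersection, +0)
EY@4: {T} ∪ {C} = {C,T} (union, +1)
BEY@4: {T} ∩ {C,T} = {T} (intersection, +0)
BEHY@4: {T} ∪ {A} = {A,T} (union, +1)
EY@5: {C} ∩ {C} = {C} (intersection, +0)
BEY@5: {T} ∪ {C} = {C,T} (union, +1)
BEHY@5: {C,T} ∩ {T} = {T} (intersection, +0)
EY@6: {C} ∪ {A} = {A,C} (union, +1)
BEY@6: {A} ∩ {A,C} = {A} (intersection, +0)
BEHY@6: {A} ∩ {A} = {A} (intersection, +0)
per-site changes: [2, 2, 2, 1, 2, 1, 1]; total = 11

2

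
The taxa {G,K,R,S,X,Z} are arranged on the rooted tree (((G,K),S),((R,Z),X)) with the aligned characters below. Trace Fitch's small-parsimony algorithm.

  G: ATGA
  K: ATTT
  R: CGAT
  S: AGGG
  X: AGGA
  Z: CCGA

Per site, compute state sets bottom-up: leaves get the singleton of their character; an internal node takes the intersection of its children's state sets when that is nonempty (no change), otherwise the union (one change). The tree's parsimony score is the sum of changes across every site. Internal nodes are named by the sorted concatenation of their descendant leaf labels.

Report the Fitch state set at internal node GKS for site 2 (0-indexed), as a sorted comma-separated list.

GK@0: {A} ∩ {A} = {A} (intersection, +0)
GKS@0: {A} ∩ {A} = {A} (intersection, +0)
RZ@0: {C} ∩ {C} = {C} (intersection, +0)
RXZ@0: {C} ∪ {A} = {A,C} (union, +1)
GKRSXZ@0: {A} ∩ {A,C} = {A} (intersection, +0)
GK@1: {T} ∩ {T} = {T} (intersection, +0)
GKS@1: {T} ∪ {G} = {G,T} (union, +1)
RZ@1: {G} ∪ {C} = {C,G} (union, +1)
RXZ@1: {C,G} ∩ {G} = {G} (intersection, +0)
GKRSXZ@1: {G,T} ∩ {G} = {G} (intersection, +0)
GK@2: {G} ∪ {T} = {G,T} (union, +1)
GKS@2: {G,T} ∩ {G} = {G} (intersection, +0)
RZ@2: {A} ∪ {G} = {A,G} (union, +1)
RXZ@2: {A,G} ∩ {G} = {G} (intersection, +0)
GKRSXZ@2: {G} ∩ {G} = {G} (intersection, +0)
GK@3: {A} ∪ {T} = {A,T} (union, +1)
GKS@3: {A,T} ∪ {G} = {A,G,T} (union, +1)
RZ@3: {T} ∪ {A} = {A,T} (union, +1)
RXZ@3: {A,T} ∩ {A} = {A} (intersection, +0)
GKRSXZ@3: {A,G,T} ∩ {A} = {A} (intersection, +0)
per-site changes: [1, 2, 2, 3]; total = 8

G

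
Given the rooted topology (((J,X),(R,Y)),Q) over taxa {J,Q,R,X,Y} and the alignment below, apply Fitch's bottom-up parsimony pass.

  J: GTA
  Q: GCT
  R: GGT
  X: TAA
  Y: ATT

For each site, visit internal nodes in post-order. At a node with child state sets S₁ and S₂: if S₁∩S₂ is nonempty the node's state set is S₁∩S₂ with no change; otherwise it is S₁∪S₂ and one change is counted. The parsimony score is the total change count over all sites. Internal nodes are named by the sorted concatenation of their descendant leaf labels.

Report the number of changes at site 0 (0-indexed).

2

[col 0] JX: children J:{G}, X:{T} ∪→ {G,T}; cost 1
[col 0] RY: children R:{G}, Y:{A} ∪→ {A,G}; cost 1
[col 0] JRXY: children JX:{G,T}, RY:{A,G} ∩→ {G}; cost 0
[col 0] JQRXY: children JRXY:{G}, Q:{G} ∩→ {G}; cost 0
[col 1] JX: children J:{T}, X:{A} ∪→ {A,T}; cost 1
[col 1] RY: children R:{G}, Y:{T} ∪→ {G,T}; cost 1
[col 1] JRXY: children JX:{A,T}, RY:{G,T} ∩→ {T}; cost 0
[col 1] JQRXY: children JRXY:{T}, Q:{C} ∪→ {C,T}; cost 1
[col 2] JX: children J:{A}, X:{A} ∩→ {A}; cost 0
[col 2] RY: children R:{T}, Y:{T} ∩→ {T}; cost 0
[col 2] JRXY: children JX:{A}, RY:{T} ∪→ {A,T}; cost 1
[col 2] JQRXY: children JRXY:{A,T}, Q:{T} ∩→ {T}; cost 0
per-site changes: [2, 3, 1]; total = 6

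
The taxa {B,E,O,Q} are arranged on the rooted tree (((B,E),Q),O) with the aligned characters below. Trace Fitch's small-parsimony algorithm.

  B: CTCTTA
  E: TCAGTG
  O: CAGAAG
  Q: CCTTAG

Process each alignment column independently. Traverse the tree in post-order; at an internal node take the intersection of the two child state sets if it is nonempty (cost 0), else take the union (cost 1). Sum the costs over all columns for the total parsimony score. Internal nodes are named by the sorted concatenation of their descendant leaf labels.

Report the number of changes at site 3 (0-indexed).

site 0, node BE: B={C} ∪ E={T} → {C,T} (+1)
site 0, node BEQ: BE={C,T} ∩ Q={C} → {C} (+0)
site 0, node BEOQ: BEQ={C} ∩ O={C} → {C} (+0)
site 1, node BE: B={T} ∪ E={C} → {C,T} (+1)
site 1, node BEQ: BE={C,T} ∩ Q={C} → {C} (+0)
site 1, node BEOQ: BEQ={C} ∪ O={A} → {A,C} (+1)
site 2, node BE: B={C} ∪ E={A} → {A,C} (+1)
site 2, node BEQ: BE={A,C} ∪ Q={T} → {A,C,T} (+1)
site 2, node BEOQ: BEQ={A,C,T} ∪ O={G} → {A,C,G,T} (+1)
site 3, node BE: B={T} ∪ E={G} → {G,T} (+1)
site 3, node BEQ: BE={G,T} ∩ Q={T} → {T} (+0)
site 3, node BEOQ: BEQ={T} ∪ O={A} → {A,T} (+1)
site 4, node BE: B={T} ∩ E={T} → {T} (+0)
site 4, node BEQ: BE={T} ∪ Q={A} → {A,T} (+1)
site 4, node BEOQ: BEQ={A,T} ∩ O={A} → {A} (+0)
site 5, node BE: B={A} ∪ E={G} → {A,G} (+1)
site 5, node BEQ: BE={A,G} ∩ Q={G} → {G} (+0)
site 5, node BEOQ: BEQ={G} ∩ O={G} → {G} (+0)
per-site changes: [1, 2, 3, 2, 1, 1]; total = 10

2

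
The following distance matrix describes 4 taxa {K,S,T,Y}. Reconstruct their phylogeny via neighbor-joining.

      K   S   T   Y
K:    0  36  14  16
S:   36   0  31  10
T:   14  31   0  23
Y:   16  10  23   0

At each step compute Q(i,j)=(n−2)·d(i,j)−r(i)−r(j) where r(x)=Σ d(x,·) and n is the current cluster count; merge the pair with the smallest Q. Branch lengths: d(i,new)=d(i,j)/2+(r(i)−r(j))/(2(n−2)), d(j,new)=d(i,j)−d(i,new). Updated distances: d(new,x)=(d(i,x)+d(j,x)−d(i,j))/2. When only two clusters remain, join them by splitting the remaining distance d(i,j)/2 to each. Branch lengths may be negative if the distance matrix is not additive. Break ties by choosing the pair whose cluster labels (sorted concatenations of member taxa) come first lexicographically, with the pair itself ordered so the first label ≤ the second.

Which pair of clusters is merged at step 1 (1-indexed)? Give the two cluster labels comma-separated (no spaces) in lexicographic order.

1. join K+T (d=14, Q=-106) ⇒ KT; edges |K|=13/2, |T|=15/2
  updated: d(KT,S)=53/2, d(KT,Y)=25/2
2. join KT+S (d=53/2, Q=-49) ⇒ KST; edges |KT|=29/2, |S|=12
  updated: d(KST,Y)=-2
3. join KST+Y (d=-2) ⇒ KSTY; edges |KST|=-1, |Y|=-1
final tree: (((K:13/2,T:15/2):29/2,S:12):-1,Y:-1)
total length: 77/2

K,T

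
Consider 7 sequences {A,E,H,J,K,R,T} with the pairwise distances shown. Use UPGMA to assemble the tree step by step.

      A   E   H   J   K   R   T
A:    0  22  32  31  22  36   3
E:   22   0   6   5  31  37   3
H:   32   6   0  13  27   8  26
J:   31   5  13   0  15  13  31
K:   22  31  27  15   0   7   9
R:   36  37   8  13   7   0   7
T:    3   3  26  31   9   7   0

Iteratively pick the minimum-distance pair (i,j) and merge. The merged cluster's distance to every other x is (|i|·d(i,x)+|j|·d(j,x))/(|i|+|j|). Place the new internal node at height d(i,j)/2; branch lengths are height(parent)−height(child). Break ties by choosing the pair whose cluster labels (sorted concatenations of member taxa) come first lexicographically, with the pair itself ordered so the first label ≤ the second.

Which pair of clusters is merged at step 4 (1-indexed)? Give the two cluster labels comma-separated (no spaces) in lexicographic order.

iteration 1: select A,T (d=3); attach at lengths (3/2, 3/2); label the merged cluster AT
  updated: d(AT,E)=25/2, d(AT,H)=29, d(AT,J)=31, d(AT,K)=31/2, d(AT,R)=43/2
iteration 2: select E,J (d=5); attach at lengths (5/2, 5/2); label the merged cluster EJ
  updated: d(AT,EJ)=87/4, d(EJ,H)=19/2, d(EJ,K)=23, d(EJ,R)=25
iteration 3: select K,R (d=7); attach at lengths (7/2, 7/2); label the merged cluster KR
  updated: d(AT,KR)=37/2, d(EJ,KR)=24, d(H,KR)=35/2
iteration 4: select EJ,H (d=19/2); attach at lengths (9/4, 19/4); label the merged cluster EHJ
  updated: d(AT,EHJ)=145/6, d(EHJ,KR)=131/6
iteration 5: select AT,KR (d=37/2); attach at lengths (31/4, 23/4); label the merged cluster AKRT
  updated: d(AKRT,EHJ)=23
iteration 6: select AKRT,EHJ (d=23); attach at lengths (9/4, 27/4); label the merged cluster AEHJKRT
final tree: (((A:3/2,T:3/2):31/4,(K:7/2,R:7/2):23/4):9/4,((E:5/2,J:5/2):9/4,H:19/4):27/4)
total length: 89/2

EJ,H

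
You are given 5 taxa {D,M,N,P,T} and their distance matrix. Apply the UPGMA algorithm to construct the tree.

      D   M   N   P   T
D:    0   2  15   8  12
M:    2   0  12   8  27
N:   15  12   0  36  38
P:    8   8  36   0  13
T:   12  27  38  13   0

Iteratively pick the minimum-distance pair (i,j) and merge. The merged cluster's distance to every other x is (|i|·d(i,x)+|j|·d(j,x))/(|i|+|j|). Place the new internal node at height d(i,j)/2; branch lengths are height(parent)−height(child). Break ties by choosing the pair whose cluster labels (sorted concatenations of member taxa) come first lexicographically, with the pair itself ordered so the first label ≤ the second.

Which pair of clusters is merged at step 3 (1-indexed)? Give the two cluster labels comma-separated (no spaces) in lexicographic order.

1. join D+M (d=2) ⇒ DM; edges |D|=1, |M|=1
  updated: d(DM,N)=27/2, d(DM,P)=8, d(DM,T)=39/2
2. join DM+P (d=8) ⇒ DMP; edges |DM|=3, |P|=4
  updated: d(DMP,N)=21, d(DMP,T)=52/3
3. join DMP+T (d=52/3) ⇒ DMPT; edges |DMP|=14/3, |T|=26/3
  updated: d(DMPT,N)=101/4
4. join DMPT+N (d=101/4) ⇒ DMNPT; edges |DMPT|=95/24, |N|=101/8
final tree: ((((D:1,M:1):3,P:4):14/3,T:26/3):95/24,N:101/8)
total length: 467/12

DMP,T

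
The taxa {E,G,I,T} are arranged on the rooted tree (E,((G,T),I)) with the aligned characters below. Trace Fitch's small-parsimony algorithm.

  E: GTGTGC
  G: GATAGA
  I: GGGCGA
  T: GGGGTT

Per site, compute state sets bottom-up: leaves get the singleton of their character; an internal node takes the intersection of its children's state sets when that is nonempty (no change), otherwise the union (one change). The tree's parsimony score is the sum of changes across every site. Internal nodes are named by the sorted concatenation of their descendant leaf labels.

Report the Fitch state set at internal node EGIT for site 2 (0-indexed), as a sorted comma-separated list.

G

GT@0: {G} ∩ {G} = {G} (intersection, +0)
GIT@0: {G} ∩ {G} = {G} (intersection, +0)
EGIT@0: {G} ∩ {G} = {G} (intersection, +0)
GT@1: {A} ∪ {G} = {A,G} (union, +1)
GIT@1: {A,G} ∩ {G} = {G} (intersection, +0)
EGIT@1: {T} ∪ {G} = {G,T} (union, +1)
GT@2: {T} ∪ {G} = {G,T} (union, +1)
GIT@2: {G,T} ∩ {G} = {G} (intersection, +0)
EGIT@2: {G} ∩ {G} = {G} (intersection, +0)
GT@3: {A} ∪ {G} = {A,G} (union, +1)
GIT@3: {A,G} ∪ {C} = {A,C,G} (union, +1)
EGIT@3: {T} ∪ {A,C,G} = {A,C,G,T} (union, +1)
GT@4: {G} ∪ {T} = {G,T} (union, +1)
GIT@4: {G,T} ∩ {G} = {G} (intersection, +0)
EGIT@4: {G} ∩ {G} = {G} (intersection, +0)
GT@5: {A} ∪ {T} = {A,T} (union, +1)
GIT@5: {A,T} ∩ {A} = {A} (intersection, +0)
EGIT@5: {C} ∪ {A} = {A,C} (union, +1)
per-site changes: [0, 2, 1, 3, 1, 2]; total = 9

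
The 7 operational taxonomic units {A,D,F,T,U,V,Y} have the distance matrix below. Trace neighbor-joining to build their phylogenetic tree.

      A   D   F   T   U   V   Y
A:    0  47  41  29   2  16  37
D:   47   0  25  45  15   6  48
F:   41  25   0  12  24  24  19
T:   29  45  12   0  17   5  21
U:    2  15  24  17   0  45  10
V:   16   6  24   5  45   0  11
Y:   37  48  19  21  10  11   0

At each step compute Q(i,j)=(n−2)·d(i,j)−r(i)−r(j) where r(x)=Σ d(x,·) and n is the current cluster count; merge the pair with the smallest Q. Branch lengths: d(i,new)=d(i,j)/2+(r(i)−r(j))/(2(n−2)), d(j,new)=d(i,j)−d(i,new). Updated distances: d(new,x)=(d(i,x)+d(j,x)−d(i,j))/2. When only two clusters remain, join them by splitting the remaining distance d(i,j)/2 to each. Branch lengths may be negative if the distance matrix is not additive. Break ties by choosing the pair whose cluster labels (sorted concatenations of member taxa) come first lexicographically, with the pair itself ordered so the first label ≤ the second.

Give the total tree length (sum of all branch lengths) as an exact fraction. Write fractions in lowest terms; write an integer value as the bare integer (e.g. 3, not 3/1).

489/8

iteration 1: select A,U (d=2, Q=-275); attach at lengths (69/10, -49/10); label the merged cluster AU
  updated: d(AU,D)=30, d(AU,F)=63/2, d(AU,T)=22, d(AU,V)=59/2, d(AU,Y)=45/2
iteration 2: select D,V (d=6, Q=-411/2); attach at lengths (205/16, -109/16); label the merged cluster DV
  updated: d(AU,DV)=107/4, d(DV,F)=43/2, d(DV,T)=22, d(DV,Y)=53/2
iteration 3: select F,T (d=12, Q=-125); attach at lengths (43/6, 29/6); label the merged cluster FT
  updated: d(AU,FT)=83/4, d(DV,FT)=63/4, d(FT,Y)=14
iteration 4: select AU,Y (d=45/2, Q=-88); attach at lengths (13, 19/2); label the merged cluster AUY
  updated: d(AUY,DV)=123/8, d(AUY,FT)=49/8
iteration 5: select AUY,DV (d=123/8, Q=-149/4); attach at lengths (23/8, 25/2); label the merged cluster ADUVY
  updated: d(ADUVY,FT)=13/4
iteration 6: select ADUVY,FT (d=13/4); attach at lengths (13/8, 13/8); label the merged cluster ADFTUVY
final tree: ((((A:69/10,U:-49/10):13,Y:19/2):23/8,(D:205/16,V:-109/16):25/2):13/8,(F:43/6,T:29/6):13/8)
total length: 489/8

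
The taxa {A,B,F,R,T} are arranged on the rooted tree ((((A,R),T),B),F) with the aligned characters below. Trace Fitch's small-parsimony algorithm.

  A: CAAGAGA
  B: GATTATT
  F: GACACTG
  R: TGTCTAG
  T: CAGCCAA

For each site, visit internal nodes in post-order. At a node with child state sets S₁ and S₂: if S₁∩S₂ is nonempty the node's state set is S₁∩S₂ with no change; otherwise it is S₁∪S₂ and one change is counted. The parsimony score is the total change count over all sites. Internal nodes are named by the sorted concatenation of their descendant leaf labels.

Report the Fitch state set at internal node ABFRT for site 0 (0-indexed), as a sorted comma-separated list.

[col 0] AR: children A:{C}, R:{T} ∪→ {C,T}; cost 1
[col 0] ART: children AR:{C,T}, T:{C} ∩→ {C}; cost 0
[col 0] ABRT: children ART:{C}, B:{G} ∪→ {C,G}; cost 1
[col 0] ABFRT: children ABRT:{C,G}, F:{G} ∩→ {G}; cost 0
[col 1] AR: children A:{A}, R:{G} ∪→ {A,G}; cost 1
[col 1] ART: children AR:{A,G}, T:{A} ∩→ {A}; cost 0
[col 1] ABRT: children ART:{A}, B:{A} ∩→ {A}; cost 0
[col 1] ABFRT: children ABRT:{A}, F:{A} ∩→ {A}; cost 0
[col 2] AR: children A:{A}, R:{T} ∪→ {A,T}; cost 1
[col 2] ART: children AR:{A,T}, T:{G} ∪→ {A,G,T}; cost 1
[col 2] ABRT: children ART:{A,G,T}, B:{T} ∩→ {T}; cost 0
[col 2] ABFRT: children ABRT:{T}, F:{C} ∪→ {C,T}; cost 1
[col 3] AR: children A:{G}, R:{C} ∪→ {C,G}; cost 1
[col 3] ART: children AR:{C,G}, T:{C} ∩→ {C}; cost 0
[col 3] ABRT: children ART:{C}, B:{T} ∪→ {C,T}; cost 1
[col 3] ABFRT: children ABRT:{C,T}, F:{A} ∪→ {A,C,T}; cost 1
[col 4] AR: children A:{A}, R:{T} ∪→ {A,T}; cost 1
[col 4] ART: children AR:{A,T}, T:{C} ∪→ {A,C,T}; cost 1
[col 4] ABRT: children ART:{A,C,T}, B:{A} ∩→ {A}; cost 0
[col 4] ABFRT: children ABRT:{A}, F:{C} ∪→ {A,C}; cost 1
[col 5] AR: children A:{G}, R:{A} ∪→ {A,G}; cost 1
[col 5] ART: children AR:{A,G}, T:{A} ∩→ {A}; cost 0
[col 5] ABRT: children ART:{A}, B:{T} ∪→ {A,T}; cost 1
[col 5] ABFRT: children ABRT:{A,T}, F:{T} ∩→ {T}; cost 0
[col 6] AR: children A:{A}, R:{G} ∪→ {A,G}; cost 1
[col 6] ART: children AR:{A,G}, T:{A} ∩→ {A}; cost 0
[col 6] ABRT: children ART:{A}, B:{T} ∪→ {A,T}; cost 1
[col 6] ABFRT: children ABRT:{A,T}, F:{G} ∪→ {A,G,T}; cost 1
per-site changes: [2, 1, 3, 3, 3, 2, 3]; total = 17

G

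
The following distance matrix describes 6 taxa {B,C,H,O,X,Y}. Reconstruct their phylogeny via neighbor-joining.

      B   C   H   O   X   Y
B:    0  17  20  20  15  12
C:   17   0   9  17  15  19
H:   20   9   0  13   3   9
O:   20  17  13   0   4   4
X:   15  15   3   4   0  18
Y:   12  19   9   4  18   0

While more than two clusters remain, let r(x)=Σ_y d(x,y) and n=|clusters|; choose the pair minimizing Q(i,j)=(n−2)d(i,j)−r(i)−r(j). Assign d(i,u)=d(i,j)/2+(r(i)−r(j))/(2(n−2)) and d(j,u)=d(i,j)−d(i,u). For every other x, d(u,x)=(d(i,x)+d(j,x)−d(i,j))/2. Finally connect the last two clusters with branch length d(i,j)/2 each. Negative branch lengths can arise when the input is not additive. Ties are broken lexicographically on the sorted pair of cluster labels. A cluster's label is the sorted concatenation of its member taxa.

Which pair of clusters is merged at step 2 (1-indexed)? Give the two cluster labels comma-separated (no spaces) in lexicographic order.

H,X

iteration 1: select O,Y (d=4, Q=-104); attach at lengths (3/2, 5/2); label the merged cluster OY
  updated: d(B,OY)=14, d(C,OY)=16, d(H,OY)=9, d(OY,X)=9
iteration 2: select H,X (d=3, Q=-74); attach at lengths (4/3, 5/3); label the merged cluster HX
  updated: d(B,HX)=16, d(C,HX)=21/2, d(HX,OY)=15/2
iteration 3: select B,C (d=17, Q=-113/2); attach at lengths (75/8, 61/8); label the merged cluster BC
  updated: d(BC,HX)=19/4, d(BC,OY)=13/2
iteration 4: select BC,HX (d=19/4, Q=-75/4); attach at lengths (15/8, 23/8); label the merged cluster BCHX
  updated: d(BCHX,OY)=37/8
iteration 5: select BCHX,OY (d=37/8); attach at lengths (37/16, 37/16); label the merged cluster BCHOXY
final tree: (((B:75/8,C:61/8):15/8,(H:4/3,X:5/3):23/8):37/16,(O:3/2,Y:5/2):37/16)
total length: 267/8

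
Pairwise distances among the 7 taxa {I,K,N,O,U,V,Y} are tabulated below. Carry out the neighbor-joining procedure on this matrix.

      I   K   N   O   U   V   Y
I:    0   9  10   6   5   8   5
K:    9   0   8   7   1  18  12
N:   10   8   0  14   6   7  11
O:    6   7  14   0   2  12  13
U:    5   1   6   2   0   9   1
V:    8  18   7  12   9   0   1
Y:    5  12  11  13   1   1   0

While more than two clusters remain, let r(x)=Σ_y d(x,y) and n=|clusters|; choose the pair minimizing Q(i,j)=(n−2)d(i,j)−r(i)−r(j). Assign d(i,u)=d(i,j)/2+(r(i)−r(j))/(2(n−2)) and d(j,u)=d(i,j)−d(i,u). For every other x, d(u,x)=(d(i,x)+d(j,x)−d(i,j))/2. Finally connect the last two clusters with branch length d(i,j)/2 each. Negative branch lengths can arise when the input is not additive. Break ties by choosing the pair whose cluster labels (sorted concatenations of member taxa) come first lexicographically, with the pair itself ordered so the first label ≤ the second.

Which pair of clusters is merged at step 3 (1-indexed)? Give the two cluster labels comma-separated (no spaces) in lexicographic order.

I,NVY

step 1: merge (V,Y) at d=1, Q=-93; branch lengths V→17/10, Y→-7/10; new cluster VY
  updated: d(I,VY)=6, d(K,VY)=29/2, d(N,VY)=17/2, d(O,VY)=12, d(U,VY)=9/2
step 2: merge (N,VY) at d=17/2, Q=-58; branch lengths N→35/8, VY→33/8; new cluster NVY
  updated: d(I,NVY)=15/4, d(K,NVY)=7, d(NVY,O)=35/4, d(NVY,U)=1
step 3: merge (I,NVY) at d=15/4, Q=-33; branch lengths I→29/12, NVY→4/3; new cluster INVY
  updated: d(INVY,K)=49/8, d(INVY,O)=11/2, d(INVY,U)=9/8
step 4: merge (INVY,O) at d=11/2, Q=-65/4; branch lengths INVY→37/16, O→51/16; new cluster INOVY
  updated: d(INOVY,K)=61/16, d(INOVY,U)=-19/16
step 5: merge (INOVY,K) at d=61/16, Q=-29/8; branch lengths INOVY→13/16, K→3; new cluster IKNOVY
  updated: d(IKNOVY,U)=-2
step 6: merge (IKNOVY,U) at d=-2; branch lengths IKNOVY→-1, U→-1; new cluster IKNOUVY
final tree: ((((I:29/12,(N:35/8,(V:17/10,Y:-7/10):33/8):4/3):37/16,O:51/16):13/16,K:3):-1,U:-1)
total length: 329/16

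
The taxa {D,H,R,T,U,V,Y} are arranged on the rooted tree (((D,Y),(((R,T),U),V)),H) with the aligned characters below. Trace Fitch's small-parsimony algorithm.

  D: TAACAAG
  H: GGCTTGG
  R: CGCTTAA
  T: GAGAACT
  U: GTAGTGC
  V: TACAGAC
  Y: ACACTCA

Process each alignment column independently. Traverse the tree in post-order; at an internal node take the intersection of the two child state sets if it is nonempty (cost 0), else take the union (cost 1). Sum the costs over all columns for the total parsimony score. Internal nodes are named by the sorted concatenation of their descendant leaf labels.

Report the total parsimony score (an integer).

26

site 0, node DY: D={T} ∪ Y={A} → {A,T} (+1)
site 0, node RT: R={C} ∪ T={G} → {C,G} (+1)
site 0, node RTU: RT={C,G} ∩ U={G} → {G} (+0)
site 0, node RTUV: RTU={G} ∪ V={T} → {G,T} (+1)
site 0, node DRTUVY: DY={A,T} ∩ RTUV={G,T} → {T} (+0)
site 0, node DHRTUVY: DRTUVY={T} ∪ H={G} → {G,T} (+1)
site 1, node DY: D={A} ∪ Y={C} → {A,C} (+1)
site 1, node RT: R={G} ∪ T={A} → {A,G} (+1)
site 1, node RTU: RT={A,G} ∪ U={T} → {A,G,T} (+1)
site 1, node RTUV: RTU={A,G,T} ∩ V={A} → {A} (+0)
site 1, node DRTUVY: DY={A,C} ∩ RTUV={A} → {A} (+0)
site 1, node DHRTUVY: DRTUVY={A} ∪ H={G} → {A,G} (+1)
site 2, node DY: D={A} ∩ Y={A} → {A} (+0)
site 2, node RT: R={C} ∪ T={G} → {C,G} (+1)
site 2, node RTU: RT={C,G} ∪ U={A} → {A,C,G} (+1)
site 2, node RTUV: RTU={A,C,G} ∩ V={C} → {C} (+0)
site 2, node DRTUVY: DY={A} ∪ RTUV={C} → {A,C} (+1)
site 2, node DHRTUVY: DRTUVY={A,C} ∩ H={C} → {C} (+0)
site 3, node DY: D={C} ∩ Y={C} → {C} (+0)
site 3, node RT: R={T} ∪ T={A} → {A,T} (+1)
site 3, node RTU: RT={A,T} ∪ U={G} → {A,G,T} (+1)
site 3, node RTUV: RTU={A,G,T} ∩ V={A} → {A} (+0)
site 3, node DRTUVY: DY={C} ∪ RTUV={A} → {A,C} (+1)
site 3, node DHRTUVY: DRTUVY={A,C} ∪ H={T} → {A,C,T} (+1)
site 4, node DY: D={A} ∪ Y={T} → {A,T} (+1)
site 4, node RT: R={T} ∪ T={A} → {A,T} (+1)
site 4, node RTU: RT={A,T} ∩ U={T} → {T} (+0)
site 4, node RTUV: RTU={T} ∪ V={G} → {G,T} (+1)
site 4, node DRTUVY: DY={A,T} ∩ RTUV={G,T} → {T} (+0)
site 4, node DHRTUVY: DRTUVY={T} ∩ H={T} → {T} (+0)
site 5, node DY: D={A} ∪ Y={C} → {A,C} (+1)
site 5, node RT: R={A} ∪ T={C} → {A,C} (+1)
site 5, node RTU: RT={A,C} ∪ U={G} → {A,C,G} (+1)
site 5, node RTUV: RTU={A,C,G} ∩ V={A} → {A} (+0)
site 5, node DRTUVY: DY={A,C} ∩ RTUV={A} → {A} (+0)
site 5, node DHRTUVY: DRTUVY={A} ∪ H={G} → {A,G} (+1)
site 6, node DY: D={G} ∪ Y={A} → {A,G} (+1)
site 6, node RT: R={A} ∪ T={T} → {A,T} (+1)
site 6, node RTU: RT={A,T} ∪ U={C} → {A,C,T} (+1)
site 6, node RTUV: RTU={A,C,T} ∩ V={C} → {C} (+0)
site 6, node DRTUVY: DY={A,G} ∪ RTUV={C} → {A,C,G} (+1)
site 6, node DHRTUVY: DRTUVY={A,C,G} ∩ H={G} → {G} (+0)
per-site changes: [4, 4, 3, 4, 3, 4, 4]; total = 26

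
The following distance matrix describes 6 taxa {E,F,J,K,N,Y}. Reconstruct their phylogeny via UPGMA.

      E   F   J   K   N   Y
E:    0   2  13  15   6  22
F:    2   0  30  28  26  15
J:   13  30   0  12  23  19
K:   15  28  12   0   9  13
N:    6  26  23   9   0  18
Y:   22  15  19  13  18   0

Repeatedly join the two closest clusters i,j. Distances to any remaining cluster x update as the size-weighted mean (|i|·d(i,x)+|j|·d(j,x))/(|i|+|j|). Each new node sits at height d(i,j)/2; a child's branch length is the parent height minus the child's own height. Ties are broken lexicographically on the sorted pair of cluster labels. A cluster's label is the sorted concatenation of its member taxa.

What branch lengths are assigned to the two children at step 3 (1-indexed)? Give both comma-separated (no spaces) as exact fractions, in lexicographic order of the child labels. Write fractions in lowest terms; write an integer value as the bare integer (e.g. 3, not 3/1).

step 1: merge (E,F) at d=2; branch lengths E→1, F→1; new cluster EF
  updated: d(EF,J)=43/2, d(EF,K)=43/2, d(EF,N)=16, d(EF,Y)=37/2
step 2: merge (K,N) at d=9; branch lengths K→9/2, N→9/2; new cluster KN
  updated: d(EF,KN)=75/4, d(J,KN)=35/2, d(KN,Y)=31/2
step 3: merge (KN,Y) at d=31/2; branch lengths KN→13/4, Y→31/4; new cluster KNY
  updated: d(EF,KNY)=56/3, d(J,KNY)=18
step 4: merge (J,KNY) at d=18; branch lengths J→9, KNY→5/4; new cluster JKNY
  updated: d(EF,JKNY)=155/8
step 5: merge (EF,JKNY) at d=155/8; branch lengths EF→139/16, JKNY→11/16; new cluster EFJKNY
final tree: ((E:1,F:1):139/16,(J:9,((K:9/2,N:9/2):13/4,Y:31/4):5/4):11/16)
total length: 333/8

13/4,31/4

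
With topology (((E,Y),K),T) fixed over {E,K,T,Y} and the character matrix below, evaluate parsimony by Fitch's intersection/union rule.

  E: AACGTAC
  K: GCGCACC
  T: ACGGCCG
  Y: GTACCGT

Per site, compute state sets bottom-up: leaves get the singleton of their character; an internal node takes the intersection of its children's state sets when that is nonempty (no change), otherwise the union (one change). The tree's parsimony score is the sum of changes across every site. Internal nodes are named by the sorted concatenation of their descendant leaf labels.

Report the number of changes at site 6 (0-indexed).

2

EY@0: {A} ∪ {G} = {A,G} (union, +1)
EKY@0: {A,G} ∩ {G} = {G} (intersection, +0)
EKTY@0: {G} ∪ {A} = {A,G} (union, +1)
EY@1: {A} ∪ {T} = {A,T} (union, +1)
EKY@1: {A,T} ∪ {C} = {A,C,T} (union, +1)
EKTY@1: {A,C,T} ∩ {C} = {C} (intersection, +0)
EY@2: {C} ∪ {A} = {A,C} (union, +1)
EKY@2: {A,C} ∪ {G} = {A,C,G} (union, +1)
EKTY@2: {A,C,G} ∩ {G} = {G} (intersection, +0)
EY@3: {G} ∪ {C} = {C,G} (union, +1)
EKY@3: {C,G} ∩ {C} = {C} (intersection, +0)
EKTY@3: {C} ∪ {G} = {C,G} (union, +1)
EY@4: {T} ∪ {C} = {C,T} (union, +1)
EKY@4: {C,T} ∪ {A} = {A,C,T} (union, +1)
EKTY@4: {A,C,T} ∩ {C} = {C} (intersection, +0)
EY@5: {A} ∪ {G} = {A,G} (union, +1)
EKY@5: {A,G} ∪ {C} = {A,C,G} (union, +1)
EKTY@5: {A,C,G} ∩ {C} = {C} (intersection, +0)
EY@6: {C} ∪ {T} = {C,T} (union, +1)
EKY@6: {C,T} ∩ {C} = {C} (intersection, +0)
EKTY@6: {C} ∪ {G} = {C,G} (union, +1)
per-site changes: [2, 2, 2, 2, 2, 2, 2]; total = 14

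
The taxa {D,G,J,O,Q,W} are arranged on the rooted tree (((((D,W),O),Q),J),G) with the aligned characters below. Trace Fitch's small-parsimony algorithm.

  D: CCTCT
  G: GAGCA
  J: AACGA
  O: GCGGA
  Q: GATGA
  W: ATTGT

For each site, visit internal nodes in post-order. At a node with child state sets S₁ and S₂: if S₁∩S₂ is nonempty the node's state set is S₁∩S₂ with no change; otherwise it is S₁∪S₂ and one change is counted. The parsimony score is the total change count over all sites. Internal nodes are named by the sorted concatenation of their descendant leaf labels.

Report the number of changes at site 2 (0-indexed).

site 0, node DW: D={C} ∪ W={A} → {A,C} (+1)
site 0, node DOW: DW={A,C} ∪ O={G} → {A,C,G} (+1)
site 0, node DOQW: DOW={A,C,G} ∩ Q={G} → {G} (+0)
site 0, node DJOQW: DOQW={G} ∪ J={A} → {A,G} (+1)
site 0, node DGJOQW: DJOQW={A,G} ∩ G={G} → {G} (+0)
site 1, node DW: D={C} ∪ W={T} → {C,T} (+1)
site 1, node DOW: DW={C,T} ∩ O={C} → {C} (+0)
site 1, node DOQW: DOW={C} ∪ Q={A} → {A,C} (+1)
site 1, node DJOQW: DOQW={A,C} ∩ J={A} → {A} (+0)
site 1, node DGJOQW: DJOQW={A} ∩ G={A} → {A} (+0)
site 2, node DW: D={T} ∩ W={T} → {T} (+0)
site 2, node DOW: DW={T} ∪ O={G} → {G,T} (+1)
site 2, node DOQW: DOW={G,T} ∩ Q={T} → {T} (+0)
site 2, node DJOQW: DOQW={T} ∪ J={C} → {C,T} (+1)
site 2, node DGJOQW: DJOQW={C,T} ∪ G={G} → {C,G,T} (+1)
site 3, node DW: D={C} ∪ W={G} → {C,G} (+1)
site 3, node DOW: DW={C,G} ∩ O={G} → {G} (+0)
site 3, node DOQW: DOW={G} ∩ Q={G} → {G} (+0)
site 3, node DJOQW: DOQW={G} ∩ J={G} → {G} (+0)
site 3, node DGJOQW: DJOQW={G} ∪ G={C} → {C,G} (+1)
site 4, node DW: D={T} ∩ W={T} → {T} (+0)
site 4, node DOW: DW={T} ∪ O={A} → {A,T} (+1)
site 4, node DOQW: DOW={A,T} ∩ Q={A} → {A} (+0)
site 4, node DJOQW: DOQW={A} ∩ J={A} → {A} (+0)
site 4, node DGJOQW: DJOQW={A} ∩ G={A} → {A} (+0)
per-site changes: [3, 2, 3, 2, 1]; total = 11

3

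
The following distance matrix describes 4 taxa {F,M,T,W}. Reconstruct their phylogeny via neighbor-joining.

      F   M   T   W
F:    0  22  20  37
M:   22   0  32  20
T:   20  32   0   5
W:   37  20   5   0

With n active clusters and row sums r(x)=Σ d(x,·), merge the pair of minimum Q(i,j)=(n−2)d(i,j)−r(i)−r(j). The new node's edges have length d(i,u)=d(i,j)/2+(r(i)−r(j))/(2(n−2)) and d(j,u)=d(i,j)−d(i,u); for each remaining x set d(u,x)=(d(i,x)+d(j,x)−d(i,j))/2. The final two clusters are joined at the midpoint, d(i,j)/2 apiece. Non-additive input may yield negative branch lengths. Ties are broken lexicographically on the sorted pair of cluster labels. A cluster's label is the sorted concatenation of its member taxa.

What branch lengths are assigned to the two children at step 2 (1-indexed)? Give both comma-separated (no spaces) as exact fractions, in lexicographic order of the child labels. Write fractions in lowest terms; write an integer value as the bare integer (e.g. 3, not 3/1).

55/4,5/4

step 1: merge (F,M) at d=22, Q=-109; branch lengths F→49/4, M→39/4; new cluster FM
  updated: d(FM,T)=15, d(FM,W)=35/2
step 2: merge (FM,T) at d=15, Q=-75/2; branch lengths FM→55/4, T→5/4; new cluster FMT
  updated: d(FMT,W)=15/4
step 3: merge (FMT,W) at d=15/4; branch lengths FMT→15/8, W→15/8; new cluster FMTW
final tree: (((F:49/4,M:39/4):55/4,T:5/4):15/8,W:15/8)
total length: 163/4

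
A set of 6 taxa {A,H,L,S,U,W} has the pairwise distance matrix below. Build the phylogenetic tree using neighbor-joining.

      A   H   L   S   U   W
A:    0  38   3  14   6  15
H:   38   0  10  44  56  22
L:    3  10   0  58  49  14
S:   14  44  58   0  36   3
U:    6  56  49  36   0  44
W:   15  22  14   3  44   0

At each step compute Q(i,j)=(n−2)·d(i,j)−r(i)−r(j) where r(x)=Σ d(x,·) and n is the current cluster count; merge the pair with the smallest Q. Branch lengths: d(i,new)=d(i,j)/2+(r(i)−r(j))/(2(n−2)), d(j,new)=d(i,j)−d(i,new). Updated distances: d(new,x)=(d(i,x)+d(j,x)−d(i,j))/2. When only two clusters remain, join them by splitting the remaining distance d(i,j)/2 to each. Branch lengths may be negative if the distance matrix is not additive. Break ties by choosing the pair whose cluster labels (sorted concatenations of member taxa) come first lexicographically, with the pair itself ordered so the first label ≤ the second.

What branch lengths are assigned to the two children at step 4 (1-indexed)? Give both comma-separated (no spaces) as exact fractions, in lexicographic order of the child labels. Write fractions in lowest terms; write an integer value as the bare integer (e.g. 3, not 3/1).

89/8,69/8

iteration 1: select H,L (d=10, Q=-264); attach at lengths (19/2, 1/2); label the merged cluster HL
  updated: d(A,HL)=31/2, d(HL,S)=46, d(HL,U)=95/2, d(HL,W)=13
iteration 2: select A,U (d=6, Q=-166); attach at lengths (-65/6, 101/6); label the merged cluster AU
  updated: d(AU,HL)=57/2, d(AU,S)=22, d(AU,W)=53/2
iteration 3: select AU,HL (d=57/2, Q=-215/2); attach at lengths (93/8, 135/8); label the merged cluster AHLU
  updated: d(AHLU,S)=79/4, d(AHLU,W)=11/2
iteration 4: select AHLU,S (d=79/4, Q=-113/4); attach at lengths (89/8, 69/8); label the merged cluster AHLSU
  updated: d(AHLSU,W)=-45/8
iteration 5: select AHLSU,W (d=-45/8); attach at lengths (-45/16, -45/16); label the merged cluster AHLSUW
final tree: ((((A:-65/6,U:101/6):93/8,(H:19/2,L:1/2):135/8):89/8,S:69/8):-45/16,W:-45/16)
total length: 469/8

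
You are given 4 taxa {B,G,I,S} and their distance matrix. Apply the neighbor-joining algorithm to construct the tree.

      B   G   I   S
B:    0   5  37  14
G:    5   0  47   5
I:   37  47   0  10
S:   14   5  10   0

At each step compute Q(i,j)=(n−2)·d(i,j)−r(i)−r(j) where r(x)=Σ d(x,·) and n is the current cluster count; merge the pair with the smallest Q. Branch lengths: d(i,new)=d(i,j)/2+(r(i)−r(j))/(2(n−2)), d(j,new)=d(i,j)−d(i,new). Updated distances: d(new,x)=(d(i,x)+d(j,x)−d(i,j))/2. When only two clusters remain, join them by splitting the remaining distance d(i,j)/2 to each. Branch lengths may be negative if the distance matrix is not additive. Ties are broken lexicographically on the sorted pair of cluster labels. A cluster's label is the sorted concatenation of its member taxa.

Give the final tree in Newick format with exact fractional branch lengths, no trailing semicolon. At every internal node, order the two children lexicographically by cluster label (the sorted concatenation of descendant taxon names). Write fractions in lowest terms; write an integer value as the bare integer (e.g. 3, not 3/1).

iteration 1: select B,G (d=5, Q=-103); attach at lengths (9/4, 11/4); label the merged cluster BG
  updated: d(BG,I)=79/2, d(BG,S)=7
iteration 2: select BG,I (d=79/2, Q=-113/2); attach at lengths (73/4, 85/4); label the merged cluster BGI
  updated: d(BGI,S)=-45/4
iteration 3: select BGI,S (d=-45/4); attach at lengths (-45/8, -45/8); label the merged cluster BGIS
final tree: (((B:9/4,G:11/4):73/4,I:85/4):-45/8,S:-45/8)
total length: 133/4

(((B:9/4,G:11/4):73/4,I:85/4):-45/8,S:-45/8)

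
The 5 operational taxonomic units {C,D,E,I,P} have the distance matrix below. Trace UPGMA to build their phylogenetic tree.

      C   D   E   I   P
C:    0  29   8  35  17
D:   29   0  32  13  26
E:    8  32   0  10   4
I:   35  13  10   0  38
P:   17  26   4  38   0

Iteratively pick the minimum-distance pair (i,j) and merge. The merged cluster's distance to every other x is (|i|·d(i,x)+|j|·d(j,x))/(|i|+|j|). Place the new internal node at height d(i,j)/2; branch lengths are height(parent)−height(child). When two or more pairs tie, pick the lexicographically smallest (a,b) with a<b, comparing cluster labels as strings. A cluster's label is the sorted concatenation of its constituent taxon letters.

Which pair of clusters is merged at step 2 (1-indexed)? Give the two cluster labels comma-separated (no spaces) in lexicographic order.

iteration 1: select E,P (d=4); attach at lengths (2, 2); label the merged cluster EP
  updated: d(C,EP)=25/2, d(D,EP)=29, d(EP,I)=24
iteration 2: select C,EP (d=25/2); attach at lengths (25/4, 17/4); label the merged cluster CEP
  updated: d(CEP,D)=29, d(CEP,I)=83/3
iteration 3: select D,I (d=13); attach at lengths (13/2, 13/2); label the merged cluster DI
  updated: d(CEP,DI)=85/3
iteration 4: select CEP,DI (d=85/3); attach at lengths (95/12, 23/3); label the merged cluster CDEIP
final tree: ((C:25/4,(E:2,P:2):17/4):95/12,(D:13/2,I:13/2):23/3)
total length: 517/12

C,EP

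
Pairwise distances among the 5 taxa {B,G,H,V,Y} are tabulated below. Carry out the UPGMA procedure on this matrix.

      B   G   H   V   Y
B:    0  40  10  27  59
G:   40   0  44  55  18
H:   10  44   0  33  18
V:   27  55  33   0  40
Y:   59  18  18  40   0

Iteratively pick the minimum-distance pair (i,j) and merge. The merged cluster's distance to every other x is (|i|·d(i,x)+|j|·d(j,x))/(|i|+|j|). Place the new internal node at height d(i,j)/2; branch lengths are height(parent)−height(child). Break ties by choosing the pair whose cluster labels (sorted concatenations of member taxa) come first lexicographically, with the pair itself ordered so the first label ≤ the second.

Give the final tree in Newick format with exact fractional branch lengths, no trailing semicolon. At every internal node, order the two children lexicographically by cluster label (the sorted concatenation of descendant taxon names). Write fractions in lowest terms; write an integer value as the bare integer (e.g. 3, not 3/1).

(((B:5,H:5):10,V:15):19/3,(G:9,Y:9):37/3)

step 1: merge (B,H) at d=10; branch lengths B→5, H→5; new cluster BH
  updated: d(BH,G)=42, d(BH,V)=30, d(BH,Y)=77/2
step 2: merge (G,Y) at d=18; branch lengths G→9, Y→9; new cluster GY
  updated: d(BH,GY)=161/4, d(GY,V)=95/2
step 3: merge (BH,V) at d=30; branch lengths BH→10, V→15; new cluster BHV
  updated: d(BHV,GY)=128/3
step 4: merge (BHV,GY) at d=128/3; branch lengths BHV→19/3, GY→37/3; new cluster BGHVY
final tree: (((B:5,H:5):10,V:15):19/3,(G:9,Y:9):37/3)
total length: 215/3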